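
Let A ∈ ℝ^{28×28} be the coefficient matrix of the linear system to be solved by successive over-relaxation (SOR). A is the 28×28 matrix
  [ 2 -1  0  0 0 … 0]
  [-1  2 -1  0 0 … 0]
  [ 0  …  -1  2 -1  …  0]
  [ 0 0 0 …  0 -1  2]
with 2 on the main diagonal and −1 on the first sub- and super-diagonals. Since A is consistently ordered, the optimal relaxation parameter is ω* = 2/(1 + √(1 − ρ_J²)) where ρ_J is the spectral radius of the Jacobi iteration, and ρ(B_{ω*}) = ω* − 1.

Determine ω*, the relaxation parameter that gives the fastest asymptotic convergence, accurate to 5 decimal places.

[ρ_J] n=28: ρ(B_J) = cos(π/(n+1)) = cos(π/29) = 0.99414.
√(1−ρ_J²) simplifies to sin(π/29) = 0.108119.
Young: ω* = 2/(1+√(1−ρ_J²)) = 2/(1+0.108119) = 2/1.108119 = 1.80486.
and ρ(B_{ω*}) = 1.80486 − 1 = 0.80486.

ω* = 1.80486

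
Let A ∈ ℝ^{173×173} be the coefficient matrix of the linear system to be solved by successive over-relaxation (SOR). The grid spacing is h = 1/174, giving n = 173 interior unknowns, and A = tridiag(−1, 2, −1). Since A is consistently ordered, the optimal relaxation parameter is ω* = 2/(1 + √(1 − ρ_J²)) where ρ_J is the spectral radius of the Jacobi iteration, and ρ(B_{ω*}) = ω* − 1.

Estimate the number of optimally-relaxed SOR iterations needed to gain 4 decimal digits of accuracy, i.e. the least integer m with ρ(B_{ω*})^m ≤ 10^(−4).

m = 256

n=173: λ(B_J) = 1 − λ(A)/2 = cos(kπ/174); k=1 gives ρ_J = 0.9998370.
√(1 − cos²(π/174)) = sin(π/174) ≈ 0.0180541.
[ω*] 2 ÷ (1 + 0.0180541) = 2 ÷ 1.0180541 = 1.9645321.
[ρ_SOR] ω* − 1 = 0.9645321.
4·ln10 = 9.21034; −ln(0.9645321) = 0.0361122; m = ⌈9.21034/0.0361122⌉ = ⌈255.048⌉ = 256.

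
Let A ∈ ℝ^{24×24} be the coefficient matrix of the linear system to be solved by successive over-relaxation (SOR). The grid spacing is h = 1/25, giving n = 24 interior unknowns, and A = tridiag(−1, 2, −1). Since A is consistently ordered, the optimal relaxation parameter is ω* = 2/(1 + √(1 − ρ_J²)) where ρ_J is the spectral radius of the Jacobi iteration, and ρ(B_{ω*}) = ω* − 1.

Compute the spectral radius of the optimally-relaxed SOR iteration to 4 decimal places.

ρ_SOR = 0.7773

½·tridiag(1,0,1) at n=24: λ_k = cos(kπ/25); max |λ| at k=1 ⇒ ρ_J = cos(π/25) ≈ 0.9921.
root = sin(π/25) = 0.12533  (since 1−cos² = sin²).
Young: ω* = 2/(1+√(1−ρ_J²)) = 2/(1+0.12533) = 2/1.12533 = 1.7773.
[ρ_SOR] ω* − 1 = 0.7773.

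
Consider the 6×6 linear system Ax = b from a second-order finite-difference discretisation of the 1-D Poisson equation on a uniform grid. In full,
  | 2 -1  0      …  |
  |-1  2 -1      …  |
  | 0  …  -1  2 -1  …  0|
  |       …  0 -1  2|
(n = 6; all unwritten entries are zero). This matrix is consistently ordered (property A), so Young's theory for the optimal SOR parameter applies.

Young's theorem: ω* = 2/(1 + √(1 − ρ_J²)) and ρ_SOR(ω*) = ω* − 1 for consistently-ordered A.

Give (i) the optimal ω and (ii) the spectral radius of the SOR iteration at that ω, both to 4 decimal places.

ω* = 1.3948, ρ_SOR = 0.3948

[ρ_J] n=6: ρ(B_J) = cos(π/(n+1)) = cos(π/7) = 0.9010.
1 − cos²(π/7) = sin²(π/7) ⇒ √(1−ρ_J²) = sin(π/7) = 0.43388.
Young: ω* = 2/(1+√(1−ρ_J²)) = 2/(1+0.43388) = 2/1.43388 = 1.3948.
[ρ_SOR] ω* − 1 = 0.3948.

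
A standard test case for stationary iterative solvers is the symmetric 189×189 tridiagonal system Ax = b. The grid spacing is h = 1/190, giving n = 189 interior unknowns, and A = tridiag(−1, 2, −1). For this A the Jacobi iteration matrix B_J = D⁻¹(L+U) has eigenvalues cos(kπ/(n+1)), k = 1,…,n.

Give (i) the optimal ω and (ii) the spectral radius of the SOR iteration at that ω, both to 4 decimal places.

ρ_J = max_k |cos(kπ/190)| = cos(π/190) = 0.9999
√(1 − cos²(π/190)) = sin(π/190) ≈ 0.01653.
So ω* = 2/1.01653 = 1.9675 (Young).
and ρ(B_{ω*}) = 1.9675 − 1 = 0.9675.

ω* = 1.9675, ρ_SOR = 0.9675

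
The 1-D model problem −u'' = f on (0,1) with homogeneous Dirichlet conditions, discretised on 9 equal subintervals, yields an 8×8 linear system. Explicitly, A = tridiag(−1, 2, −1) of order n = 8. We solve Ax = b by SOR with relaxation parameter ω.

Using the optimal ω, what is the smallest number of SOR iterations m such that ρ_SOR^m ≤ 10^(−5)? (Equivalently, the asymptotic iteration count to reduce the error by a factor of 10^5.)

m = 17

B_J for the 8×8 system has eigenvalues cos(kπ/9); ρ_J = cos(π/9) = 0.9396926.
1 − cos²(π/9) = sin²(π/9) ⇒ √(1−ρ_J²) = sin(π/9) = 0.3420201.
Young: ω* = 2/(1+√(1−ρ_J²)) = 2/(1+0.3420201) = 2/1.3420201 = 1.4902906.
ρ_SOR = ω* − 1 ≈ 0.4902906.
ρ_SOR^m ≤ 10^(−5) ⇔ m ≥ 5·ln10/(−ln 0.4902906) = 11.5129/0.712757 = 16.153; m = ⌈16.153⌉ = 17.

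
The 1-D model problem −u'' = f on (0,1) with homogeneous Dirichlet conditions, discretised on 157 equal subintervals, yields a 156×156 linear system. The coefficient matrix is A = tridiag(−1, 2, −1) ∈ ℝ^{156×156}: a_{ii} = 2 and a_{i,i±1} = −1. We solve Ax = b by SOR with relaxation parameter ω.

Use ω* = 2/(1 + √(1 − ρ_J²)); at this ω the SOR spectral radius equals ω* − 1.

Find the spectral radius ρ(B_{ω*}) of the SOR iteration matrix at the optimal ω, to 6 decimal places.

ρ_SOR = 0.960767

n=156: λ(B_J) = 1 − λ(A)/2 = cos(kπ/157); k=1 gives ρ_J = 0.999800.
√(1−ρ_J²) simplifies to sin(π/157) = 0.0200088.
ω* = 2/(1+0.0200088) = 1.960767
ρ(B_{ω*}) = ω*−1 = 0.960767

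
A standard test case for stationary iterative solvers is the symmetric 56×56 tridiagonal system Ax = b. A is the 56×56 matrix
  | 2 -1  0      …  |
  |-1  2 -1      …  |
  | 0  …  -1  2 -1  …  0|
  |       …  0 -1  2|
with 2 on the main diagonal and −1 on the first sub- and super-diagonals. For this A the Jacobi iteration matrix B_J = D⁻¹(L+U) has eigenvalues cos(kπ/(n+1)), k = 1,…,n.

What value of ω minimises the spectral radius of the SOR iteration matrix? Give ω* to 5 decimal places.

ω* = 1.89558

spectrum of D⁻¹(L+U) = {cos(kπ/57) : 1≤k≤56}; ρ_J = cos(π/57) = 0.99848.
1 − cos²(π/57) = sin²(π/57) ⇒ √(1−ρ_J²) = sin(π/57) = 0.055088.
ω* = 2 / (1 + 0.055088) = 2 / 1.055088 ≈ 1.89558.
[ρ_SOR] ω* − 1 = 0.89558.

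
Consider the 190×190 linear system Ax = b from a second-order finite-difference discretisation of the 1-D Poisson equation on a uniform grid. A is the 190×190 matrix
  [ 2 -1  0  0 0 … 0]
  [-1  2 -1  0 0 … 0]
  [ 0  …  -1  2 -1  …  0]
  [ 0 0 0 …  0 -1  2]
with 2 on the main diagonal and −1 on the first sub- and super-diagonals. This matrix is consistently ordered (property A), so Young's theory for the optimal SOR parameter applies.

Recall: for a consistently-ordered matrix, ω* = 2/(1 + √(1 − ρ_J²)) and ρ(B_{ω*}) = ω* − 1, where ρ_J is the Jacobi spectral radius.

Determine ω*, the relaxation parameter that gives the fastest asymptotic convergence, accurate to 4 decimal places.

ω* = 1.9676

spectrum of D⁻¹(L+U) = {cos(kπ/191) : 1≤k≤190}; ρ_J = cos(π/191) = 0.9999.
√(1−ρ_J²) = |sin(π/191)| = 0.01645
[ω*] 2 ÷ (1 + 0.01645) = 2 ÷ 1.01645 = 1.9676.
Hence ρ(B_{ω*}) = 1.9676 − 1 = 0.9676.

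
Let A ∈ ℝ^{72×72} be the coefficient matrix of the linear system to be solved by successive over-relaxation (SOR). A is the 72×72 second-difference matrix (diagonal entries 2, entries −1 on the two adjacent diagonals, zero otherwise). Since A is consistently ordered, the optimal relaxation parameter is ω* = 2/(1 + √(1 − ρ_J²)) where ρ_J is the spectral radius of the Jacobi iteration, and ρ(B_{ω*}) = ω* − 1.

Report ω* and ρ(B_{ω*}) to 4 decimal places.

ω* = 1.9175, ρ_SOR = 0.9175

[ρ_J] n=72: ρ(B_J) = cos(π/(n+1)) = cos(π/73) = 0.9991.
√(1 − cos²(π/73)) = sin(π/73) ≈ 0.04302.
ω* = 2/(1 + 0.04302) = 2/1.04302 = 1.9175.
At ω = 1.9175 every |λ(B_ω)| = ω−1, so ρ_SOR = 0.9175.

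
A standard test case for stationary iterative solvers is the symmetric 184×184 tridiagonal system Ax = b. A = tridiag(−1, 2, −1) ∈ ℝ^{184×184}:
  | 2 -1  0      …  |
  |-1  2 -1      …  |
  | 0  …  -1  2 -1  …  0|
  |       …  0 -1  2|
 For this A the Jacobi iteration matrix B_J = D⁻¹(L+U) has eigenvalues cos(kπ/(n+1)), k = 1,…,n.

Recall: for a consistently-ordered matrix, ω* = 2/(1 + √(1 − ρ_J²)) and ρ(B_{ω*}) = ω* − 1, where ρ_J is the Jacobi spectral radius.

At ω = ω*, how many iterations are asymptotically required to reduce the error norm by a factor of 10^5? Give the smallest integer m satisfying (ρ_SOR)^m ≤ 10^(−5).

m = 339

[ρ_J] n=184: ρ(B_J) = cos(π/(n+1)) = cos(π/185) = 0.9998558.
√(1 − cos²(π/185)) = sin(π/185) ≈ 0.0169808.
Young: ω* = 2/(1+√(1−ρ_J²)) = 2/(1+0.0169808) = 2/1.0169808 = 1.9666055.
At ω = 1.9666055 every |λ(B_ω)| = ω−1, so ρ_SOR = 0.9666055.
(0.9666055)^m ≤ 10^{−5}  ⇒  m·ln(0.9666055) ≤ −5·ln10  ⇒  m ≥ 338.966  ⇒  m = 339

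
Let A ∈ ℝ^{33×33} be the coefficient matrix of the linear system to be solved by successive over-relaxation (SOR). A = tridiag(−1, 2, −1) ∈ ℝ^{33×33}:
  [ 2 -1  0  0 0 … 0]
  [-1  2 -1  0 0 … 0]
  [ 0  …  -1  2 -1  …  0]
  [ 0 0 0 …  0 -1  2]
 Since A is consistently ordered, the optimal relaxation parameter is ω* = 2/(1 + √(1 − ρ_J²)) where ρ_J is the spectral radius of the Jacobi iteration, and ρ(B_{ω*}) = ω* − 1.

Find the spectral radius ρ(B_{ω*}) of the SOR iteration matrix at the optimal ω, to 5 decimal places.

ρ_SOR = 0.83105

B_J for the 33×33 system has eigenvalues cos(kπ/34); ρ_J = cos(π/34) = 0.99573.
√(1 − cos²(π/34)) = sin(π/34) ≈ 0.092268.
ω* = 2 / (1 + 0.092268) = 2 / 1.092268 ≈ 1.83105.
At ω = 1.83105 every |λ(B_ω)| = ω−1, so ρ_SOR = 0.83105.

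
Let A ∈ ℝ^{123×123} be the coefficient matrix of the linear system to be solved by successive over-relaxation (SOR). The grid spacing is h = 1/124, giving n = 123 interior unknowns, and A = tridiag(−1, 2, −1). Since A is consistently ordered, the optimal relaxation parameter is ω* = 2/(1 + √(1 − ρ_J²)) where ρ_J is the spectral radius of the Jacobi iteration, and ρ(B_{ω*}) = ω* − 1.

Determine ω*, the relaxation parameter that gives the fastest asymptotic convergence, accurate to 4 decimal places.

ω* = 1.9506

[ρ_J] n=123: ρ(B_J) = cos(π/(n+1)) = cos(π/124) = 0.9997.
√(1 − cos²(π/124)) = sin(π/124) ≈ 0.02533.
So ω* = 2/1.02533 = 1.9506 (Young).
Hence ρ(B_{ω*}) = 1.9506 − 1 = 0.9506.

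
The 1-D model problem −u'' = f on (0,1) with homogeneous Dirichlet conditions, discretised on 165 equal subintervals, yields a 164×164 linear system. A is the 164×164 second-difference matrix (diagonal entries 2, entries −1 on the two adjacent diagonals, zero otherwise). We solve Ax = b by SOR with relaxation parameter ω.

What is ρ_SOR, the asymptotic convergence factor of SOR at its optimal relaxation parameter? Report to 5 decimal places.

ρ_SOR = 0.96263

ρ_J = max_k |cos(kπ/165)| = cos(π/165) = 0.99982
√(1 − cos²(π/165)) = sin(π/165) ≈ 0.019039.
[ω*] 2 ÷ (1 + 0.019039) = 2 ÷ 1.019039 = 1.96263.
At ω = 1.96263 every |λ(B_ω)| = ω−1, so ρ_SOR = 0.96263.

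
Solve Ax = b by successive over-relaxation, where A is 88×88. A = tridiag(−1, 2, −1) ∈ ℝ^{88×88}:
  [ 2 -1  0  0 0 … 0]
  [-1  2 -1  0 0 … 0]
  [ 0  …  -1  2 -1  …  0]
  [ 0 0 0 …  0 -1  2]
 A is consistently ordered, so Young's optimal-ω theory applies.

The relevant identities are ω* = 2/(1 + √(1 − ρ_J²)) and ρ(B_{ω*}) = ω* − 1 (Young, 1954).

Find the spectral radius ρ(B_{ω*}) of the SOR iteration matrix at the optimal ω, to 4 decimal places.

ρ_SOR = 0.9318

With n=88, ρ(Jacobi) = cos(π/89) = 0.9994.
√(1−ρ_J²) = |sin(π/89)| = 0.03529
ω* = 2/(1 + 0.03529) = 2/1.03529 = 1.9318.
Hence ρ(B_{ω*}) = 1.9318 − 1 = 0.9318.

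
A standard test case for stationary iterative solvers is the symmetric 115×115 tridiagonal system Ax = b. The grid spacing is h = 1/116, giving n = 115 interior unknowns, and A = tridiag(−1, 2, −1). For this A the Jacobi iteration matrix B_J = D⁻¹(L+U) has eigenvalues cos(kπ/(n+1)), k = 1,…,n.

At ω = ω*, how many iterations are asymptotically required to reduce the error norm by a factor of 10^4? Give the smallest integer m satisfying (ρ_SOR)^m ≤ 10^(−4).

n=115: λ(B_J) = 1 − λ(A)/2 = cos(kπ/116); k=1 gives ρ_J = 0.9996333.
1 − cos²(π/116) = sin²(π/116) ⇒ √(1−ρ_J²) = sin(π/116) = 0.0270794.
So ω* = 2/1.0270794 = 1.9472691 (Young).
ρ_SOR = ω* − 1 = 1.9472691 − 1 = 0.9472691.
ρ_SOR^m ≤ 10^(−4) ⇔ m ≥ 4·ln10/(−ln 0.9472691) = 9.21034/0.0541721 = 170.020; m = ⌈170.020⌉ = 171.

m = 171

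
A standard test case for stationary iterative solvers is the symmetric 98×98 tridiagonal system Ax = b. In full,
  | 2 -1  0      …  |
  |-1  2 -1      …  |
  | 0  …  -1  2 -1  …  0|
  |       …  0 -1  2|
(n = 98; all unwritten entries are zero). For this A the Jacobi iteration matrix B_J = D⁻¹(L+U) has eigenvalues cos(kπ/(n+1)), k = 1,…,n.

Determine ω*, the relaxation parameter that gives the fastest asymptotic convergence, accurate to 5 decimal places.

ω* = 1.93850

n=98: λ(B_J) = 1 − λ(A)/2 = cos(kπ/99); k=1 gives ρ_J = 0.99950.
root = sin(π/99) = 0.031728  (since 1−cos² = sin²).
[ω*] 2 ÷ (1 + 0.031728) = 2 ÷ 1.031728 = 1.93850.
ρ_SOR = ω* − 1 ≈ 0.93850.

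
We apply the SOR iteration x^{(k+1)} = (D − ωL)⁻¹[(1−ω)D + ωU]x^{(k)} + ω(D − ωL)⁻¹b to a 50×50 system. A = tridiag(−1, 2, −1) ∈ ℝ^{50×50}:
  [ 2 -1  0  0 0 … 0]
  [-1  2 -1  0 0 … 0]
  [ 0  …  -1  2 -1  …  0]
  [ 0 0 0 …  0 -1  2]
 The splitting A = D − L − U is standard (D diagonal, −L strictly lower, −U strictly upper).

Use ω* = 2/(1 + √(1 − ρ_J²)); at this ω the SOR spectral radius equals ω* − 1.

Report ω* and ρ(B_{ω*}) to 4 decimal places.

With n=50, ρ(Jacobi) = cos(π/51) = 0.9981.
√(1 − cos²(π/51)) = sin(π/51) ≈ 0.06156.
Young: ω* = 2/(1+√(1−ρ_J²)) = 2/(1+0.06156) = 2/1.06156 = 1.8840.
ρ_SOR = ω* − 1 = 1.8840 − 1 = 0.8840.

ω* = 1.8840, ρ_SOR = 0.8840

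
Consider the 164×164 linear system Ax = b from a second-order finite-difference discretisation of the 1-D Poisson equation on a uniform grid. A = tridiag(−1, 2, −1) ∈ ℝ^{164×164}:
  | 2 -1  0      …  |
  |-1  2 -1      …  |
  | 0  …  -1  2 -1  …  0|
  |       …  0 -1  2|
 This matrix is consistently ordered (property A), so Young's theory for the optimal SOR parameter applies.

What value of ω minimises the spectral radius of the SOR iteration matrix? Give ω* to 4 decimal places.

n=164: λ(B_J) = 1 − λ(A)/2 = cos(kπ/165); k=1 gives ρ_J = 0.9998.
√(1−ρ_J²) simplifies to sin(π/165) = 0.01904.
Young: ω* = 2/(1+√(1−ρ_J²)) = 2/(1+0.01904) = 2/1.01904 = 1.9626.
ρ(B_{ω*}) = ω*−1 = 0.9626

ω* = 1.9626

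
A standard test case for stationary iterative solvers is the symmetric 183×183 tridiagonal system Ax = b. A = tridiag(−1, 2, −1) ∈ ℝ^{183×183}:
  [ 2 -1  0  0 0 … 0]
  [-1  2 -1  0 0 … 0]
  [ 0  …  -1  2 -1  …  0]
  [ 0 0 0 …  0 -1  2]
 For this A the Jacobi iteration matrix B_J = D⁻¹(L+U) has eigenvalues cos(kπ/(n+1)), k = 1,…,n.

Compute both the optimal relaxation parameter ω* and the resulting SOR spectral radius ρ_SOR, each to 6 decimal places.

ω* = 1.966427, ρ_SOR = 0.966427

spectrum of D⁻¹(L+U) = {cos(kπ/184) : 1≤k≤183}; ρ_J = cos(π/184) = 0.999854.
root = sin(π/184) = 0.0170730  (since 1−cos² = sin²).
So ω* = 2/1.0170730 = 1.966427 (Young).
ρ(B_{ω*}) = ω*−1 = 0.966427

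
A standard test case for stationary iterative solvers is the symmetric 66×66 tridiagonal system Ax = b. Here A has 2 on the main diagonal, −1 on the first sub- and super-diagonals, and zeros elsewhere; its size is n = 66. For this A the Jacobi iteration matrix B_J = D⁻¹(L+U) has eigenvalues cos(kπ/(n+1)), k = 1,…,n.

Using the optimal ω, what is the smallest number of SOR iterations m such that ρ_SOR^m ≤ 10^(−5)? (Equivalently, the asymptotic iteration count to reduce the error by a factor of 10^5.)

[ρ_J] n=66: ρ(B_J) = cos(π/(n+1)) = cos(π/67) = 0.9989009.
√(1−ρ_J²) simplifies to sin(π/67) = 0.0468723.
[ω*] 2 ÷ (1 + 0.0468723) = 2 ÷ 1.0468723 = 1.9104527.
ρ_SOR = ω* − 1 = 1.9104527 − 1 = 0.9104527.
m ≥ 5·ln10 / (−ln 0.9104527) = 122.721; smallest integer m = 123.

m = 123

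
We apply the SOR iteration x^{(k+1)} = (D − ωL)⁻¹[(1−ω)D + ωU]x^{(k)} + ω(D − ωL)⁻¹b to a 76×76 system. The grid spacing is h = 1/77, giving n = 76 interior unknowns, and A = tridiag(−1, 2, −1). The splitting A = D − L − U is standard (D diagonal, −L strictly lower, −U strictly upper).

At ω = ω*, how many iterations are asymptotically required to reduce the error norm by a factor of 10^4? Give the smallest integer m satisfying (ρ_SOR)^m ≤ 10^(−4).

n=76: λ(B_J) = 1 − λ(A)/2 = cos(kπ/77); k=1 gives ρ_J = 0.9991678.
√(1−ρ_J²) = |sin(π/77)| = 0.0407886
ω* = 2/(1 + 0.0407886) = 2/1.0407886 = 1.9216198.
ρ_SOR = ω* − 1 = 1.9216198 − 1 = 0.9216198.
ρ_SOR^m ≤ 10^(−4) ⇔ m ≥ 4·ln10/(−ln 0.9216198) = 9.21034/0.0816225 = 112.841; m = ⌈112.841⌉ = 113.

m = 113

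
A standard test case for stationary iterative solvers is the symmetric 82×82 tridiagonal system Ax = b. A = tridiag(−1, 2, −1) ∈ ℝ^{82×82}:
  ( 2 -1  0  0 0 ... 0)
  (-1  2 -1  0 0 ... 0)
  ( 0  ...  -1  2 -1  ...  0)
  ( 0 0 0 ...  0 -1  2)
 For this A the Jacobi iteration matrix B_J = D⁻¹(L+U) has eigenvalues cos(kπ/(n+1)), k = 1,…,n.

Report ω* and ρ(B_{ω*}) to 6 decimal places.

ω* = 1.927077, ρ_SOR = 0.927077

With n=82, ρ(Jacobi) = cos(π/83) = 0.999284.
1 − cos²(π/83) = sin²(π/83) ⇒ √(1−ρ_J²) = sin(π/83) = 0.0378415.
ω* = 2 / (1 + 0.0378415) = 2 / 1.0378415 ≈ 1.927077.
ρ_SOR = ω* − 1 = 1.927077 − 1 = 0.927077.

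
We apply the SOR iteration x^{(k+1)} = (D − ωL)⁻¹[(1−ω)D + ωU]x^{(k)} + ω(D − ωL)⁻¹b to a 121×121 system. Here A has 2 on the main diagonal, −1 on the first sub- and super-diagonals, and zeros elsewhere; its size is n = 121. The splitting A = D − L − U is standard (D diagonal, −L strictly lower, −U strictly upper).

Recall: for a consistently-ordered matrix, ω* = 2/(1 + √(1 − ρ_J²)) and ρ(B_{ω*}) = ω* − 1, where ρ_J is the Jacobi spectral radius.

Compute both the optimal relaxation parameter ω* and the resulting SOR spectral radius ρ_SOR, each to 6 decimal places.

ω* = 1.949797, ρ_SOR = 0.949797

n=121: λ(B_J) = 1 − λ(A)/2 = cos(kπ/122); k=1 gives ρ_J = 0.999668.
√(1 − cos²(π/122)) = sin(π/122) ≈ 0.0257479.
ω* = 2/(1+0.0257479) = 1.949797
[ρ_SOR] ω* − 1 = 0.949797.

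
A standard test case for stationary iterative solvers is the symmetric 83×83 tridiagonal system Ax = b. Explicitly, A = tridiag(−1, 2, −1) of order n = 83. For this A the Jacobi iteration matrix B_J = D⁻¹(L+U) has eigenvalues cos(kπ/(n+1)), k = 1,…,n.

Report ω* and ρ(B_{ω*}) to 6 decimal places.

ω* = 1.927913, ρ_SOR = 0.927913

With n=83, ρ(Jacobi) = cos(π/84) = 0.999301.
1 − cos²(π/84) = sin²(π/84) ⇒ √(1−ρ_J²) = sin(π/84) = 0.0373912.
ω* = 2/(1+0.0373912) = 1.927913
ρ(B_{ω*}) = ω*−1 = 0.927913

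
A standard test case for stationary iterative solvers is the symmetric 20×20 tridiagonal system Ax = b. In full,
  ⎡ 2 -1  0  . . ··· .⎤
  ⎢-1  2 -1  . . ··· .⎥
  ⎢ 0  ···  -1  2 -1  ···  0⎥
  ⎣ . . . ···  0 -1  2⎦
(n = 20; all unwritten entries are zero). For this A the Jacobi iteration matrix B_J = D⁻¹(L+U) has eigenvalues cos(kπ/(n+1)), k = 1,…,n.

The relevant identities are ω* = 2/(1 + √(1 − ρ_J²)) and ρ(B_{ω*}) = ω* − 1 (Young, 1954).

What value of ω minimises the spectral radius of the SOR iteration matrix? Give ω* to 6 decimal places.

ω* = 1.740580

½·tridiag(1,0,1) at n=20: λ_k = cos(kπ/21); max |λ| at k=1 ⇒ ρ_J = cos(π/21) ≈ 0.988831.
root = sin(π/21) = 0.1490423  (since 1−cos² = sin²).
Young: ω* = 2/(1+√(1−ρ_J²)) = 2/(1+0.1490423) = 2/1.1490423 = 1.740580.
ρ(B_{ω*}) = ω*−1 = 0.740580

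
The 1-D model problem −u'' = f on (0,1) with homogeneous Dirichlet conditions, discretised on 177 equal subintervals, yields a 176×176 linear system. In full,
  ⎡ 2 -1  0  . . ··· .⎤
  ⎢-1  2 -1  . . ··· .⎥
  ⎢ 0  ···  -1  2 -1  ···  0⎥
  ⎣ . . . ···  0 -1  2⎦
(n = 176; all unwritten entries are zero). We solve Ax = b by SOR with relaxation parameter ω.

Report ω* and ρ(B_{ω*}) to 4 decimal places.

½·tridiag(1,0,1) at n=176: λ_k = cos(kπ/177); max |λ| at k=1 ⇒ ρ_J = cos(π/177) ≈ 0.9998.
√(1 − cos²(π/177)) = sin(π/177) ≈ 0.01775.
ω* = 2 / (1 + 0.01775) = 2 / 1.01775 ≈ 1.9651.
and ρ(B_{ω*}) = 1.9651 − 1 = 0.9651.

ω* = 1.9651, ρ_SOR = 0.9651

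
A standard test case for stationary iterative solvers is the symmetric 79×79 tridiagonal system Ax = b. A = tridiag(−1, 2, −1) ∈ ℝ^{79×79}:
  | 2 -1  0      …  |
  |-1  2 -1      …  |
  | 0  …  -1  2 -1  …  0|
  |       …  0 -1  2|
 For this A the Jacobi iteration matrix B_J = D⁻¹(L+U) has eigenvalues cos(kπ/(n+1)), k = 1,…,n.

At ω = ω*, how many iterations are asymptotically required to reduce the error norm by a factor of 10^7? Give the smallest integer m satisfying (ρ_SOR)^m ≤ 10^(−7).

n=79: λ(B_J) = 1 − λ(A)/2 = cos(kπ/80); k=1 gives ρ_J = 0.9992290.
√(1 − cos²(π/80)) = sin(π/80) ≈ 0.0392598.
So ω* = 2/1.0392598 = 1.9244466 (Young).
At ω = 1.9244466 every |λ(B_ω)| = ω−1, so ρ_SOR = 0.9244466.
Need (0.9244466)^m ≤ 10^(−7): m ≥ 7·ln10/|ln 0.9244466| = 16.1181/0.07856 = 205.169 ⇒ m = 206.

m = 206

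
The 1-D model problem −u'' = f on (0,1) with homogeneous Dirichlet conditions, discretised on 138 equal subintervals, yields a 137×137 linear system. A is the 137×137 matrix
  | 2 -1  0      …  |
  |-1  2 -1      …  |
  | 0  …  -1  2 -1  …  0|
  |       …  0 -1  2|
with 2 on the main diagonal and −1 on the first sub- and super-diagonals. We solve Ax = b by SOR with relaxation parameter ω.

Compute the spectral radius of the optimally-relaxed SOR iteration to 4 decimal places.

ρ_SOR = 0.9555

spectrum of D⁻¹(L+U) = {cos(kπ/138) : 1≤k≤137}; ρ_J = cos(π/138) = 0.9997.
√(1−ρ_J²) simplifies to sin(π/138) = 0.02276.
ω* = 2 / (1 + 0.02276) = 2 / 1.02276 ≈ 1.9555.
ρ_SOR = ω* − 1 ≈ 0.9555.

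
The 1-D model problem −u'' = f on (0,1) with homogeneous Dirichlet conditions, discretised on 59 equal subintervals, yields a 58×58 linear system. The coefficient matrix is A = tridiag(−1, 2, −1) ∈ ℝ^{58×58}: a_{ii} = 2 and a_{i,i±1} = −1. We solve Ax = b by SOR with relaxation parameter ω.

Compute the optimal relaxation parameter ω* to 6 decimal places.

With n=58, ρ(Jacobi) = cos(π/59) = 0.998583.
√(1−ρ_J²) = |sin(π/59)| = 0.0532222
ω* = 2 / (1 + 0.0532222) = 2 / 1.0532222 ≈ 1.898935.
At ω = 1.898935 every |λ(B_ω)| = ω−1, so ρ_SOR = 0.898935.

ω* = 1.898935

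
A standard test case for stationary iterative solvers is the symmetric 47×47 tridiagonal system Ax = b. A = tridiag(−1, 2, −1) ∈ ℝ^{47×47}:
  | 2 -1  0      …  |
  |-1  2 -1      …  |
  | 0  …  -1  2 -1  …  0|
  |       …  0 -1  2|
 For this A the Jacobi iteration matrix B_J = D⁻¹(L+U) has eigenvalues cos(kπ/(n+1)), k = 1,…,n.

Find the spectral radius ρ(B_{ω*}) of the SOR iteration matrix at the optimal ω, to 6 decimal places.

ρ_SOR = 0.877224

B_J for the 47×47 system has eigenvalues cos(kπ/48); ρ_J = cos(π/48) = 0.997859.
1 − cos²(π/48) = sin²(π/48) ⇒ √(1−ρ_J²) = sin(π/48) = 0.0654031.
So ω* = 2/1.0654031 = 1.877224 (Young).
Hence ρ(B_{ω*}) = 1.877224 − 1 = 0.877224.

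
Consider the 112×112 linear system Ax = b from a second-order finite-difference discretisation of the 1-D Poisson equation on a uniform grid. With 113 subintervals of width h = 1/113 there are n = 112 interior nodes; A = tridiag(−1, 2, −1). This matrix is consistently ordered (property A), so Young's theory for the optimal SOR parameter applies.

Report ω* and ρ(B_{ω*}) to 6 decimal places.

ω* = 1.945907, ρ_SOR = 0.945907

With n=112, ρ(Jacobi) = cos(π/113) = 0.999614.
1 − cos²(π/113) = sin²(π/113) ⇒ √(1−ρ_J²) = sin(π/113) = 0.0277981.
ω* = 2/(1 + 0.0277981) = 2/1.0277981 = 1.945907.
ρ_SOR = ω* − 1 = 1.945907 − 1 = 0.945907.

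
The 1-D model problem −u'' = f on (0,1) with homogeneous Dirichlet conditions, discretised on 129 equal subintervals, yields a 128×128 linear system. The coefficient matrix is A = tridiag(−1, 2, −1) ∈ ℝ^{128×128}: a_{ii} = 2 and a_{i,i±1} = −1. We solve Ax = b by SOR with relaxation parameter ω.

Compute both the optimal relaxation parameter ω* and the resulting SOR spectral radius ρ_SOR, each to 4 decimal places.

ω* = 1.9525, ρ_SOR = 0.9525

n=128: λ(B_J) = 1 − λ(A)/2 = cos(kπ/129); k=1 gives ρ_J = 0.9997.
root = sin(π/129) = 0.02435  (since 1−cos² = sin²).
ω* = 2 / (1 + 0.02435) = 2 / 1.02435 ≈ 1.9525.
[ρ_SOR] ω* − 1 = 0.9525.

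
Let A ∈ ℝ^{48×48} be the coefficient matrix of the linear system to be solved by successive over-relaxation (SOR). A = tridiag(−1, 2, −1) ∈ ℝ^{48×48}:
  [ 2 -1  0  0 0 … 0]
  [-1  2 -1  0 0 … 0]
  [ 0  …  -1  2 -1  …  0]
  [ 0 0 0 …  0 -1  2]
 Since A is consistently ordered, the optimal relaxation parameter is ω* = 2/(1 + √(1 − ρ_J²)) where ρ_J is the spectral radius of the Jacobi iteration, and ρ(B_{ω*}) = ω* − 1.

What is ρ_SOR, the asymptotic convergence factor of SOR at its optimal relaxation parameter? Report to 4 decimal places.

ρ_SOR = 0.8796

ρ_J = max_k |cos(kπ/49)| = cos(π/49) = 0.9979
√(1−ρ_J²) = |sin(π/49)| = 0.06407
Then 2/(1+√(1−ρ_J²)) = 2/(1+0.06407); ω* = 2/1.06407 = 1.8796.
ρ_SOR = ω* − 1 ≈ 0.8796.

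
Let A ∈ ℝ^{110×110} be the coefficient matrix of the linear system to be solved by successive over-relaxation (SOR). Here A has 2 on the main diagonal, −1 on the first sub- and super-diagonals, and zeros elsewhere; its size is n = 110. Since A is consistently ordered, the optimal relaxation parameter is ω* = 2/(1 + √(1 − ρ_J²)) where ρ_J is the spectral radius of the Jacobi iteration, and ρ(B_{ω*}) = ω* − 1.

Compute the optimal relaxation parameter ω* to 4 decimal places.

ω* = 1.9450

With n=110, ρ(Jacobi) = cos(π/111) = 0.9996.
root = sin(π/111) = 0.02830  (since 1−cos² = sin²).
ω* = 2 / (1 + 0.02830) = 2 / 1.02830 ≈ 1.9450.
[ρ_SOR] ω* − 1 = 0.9450.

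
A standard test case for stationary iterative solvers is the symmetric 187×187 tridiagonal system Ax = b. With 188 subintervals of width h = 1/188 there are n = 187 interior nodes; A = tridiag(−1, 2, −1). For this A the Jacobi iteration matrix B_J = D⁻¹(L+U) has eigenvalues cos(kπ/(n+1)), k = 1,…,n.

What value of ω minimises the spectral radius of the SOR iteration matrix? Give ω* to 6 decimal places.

ρ_J = max_k |cos(kπ/188)| = cos(π/188) = 0.999860
√(1 − cos²(π/188)) = sin(π/188) ≈ 0.0167098.
[ω*] 2 ÷ (1 + 0.0167098) = 2 ÷ 1.0167098 = 1.967130.
ρ_SOR = ω* − 1 = 1.967130 − 1 = 0.967130.

ω* = 1.967130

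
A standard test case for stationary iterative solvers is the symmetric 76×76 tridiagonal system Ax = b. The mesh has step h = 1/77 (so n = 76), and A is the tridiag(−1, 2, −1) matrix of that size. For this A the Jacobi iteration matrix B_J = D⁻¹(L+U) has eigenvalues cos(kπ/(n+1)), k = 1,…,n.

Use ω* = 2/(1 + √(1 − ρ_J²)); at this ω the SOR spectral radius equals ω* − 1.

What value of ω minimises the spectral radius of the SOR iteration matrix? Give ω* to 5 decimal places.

ω* = 1.92162

n=76: λ(B_J) = 1 − λ(A)/2 = cos(kπ/77); k=1 gives ρ_J = 0.99917.
1 − cos²(π/77) = sin²(π/77) ⇒ √(1−ρ_J²) = sin(π/77) = 0.040789.
[ω*] 2 ÷ (1 + 0.040789) = 2 ÷ 1.040789 = 1.92162.
Hence ρ(B_{ω*}) = 1.92162 − 1 = 0.92162.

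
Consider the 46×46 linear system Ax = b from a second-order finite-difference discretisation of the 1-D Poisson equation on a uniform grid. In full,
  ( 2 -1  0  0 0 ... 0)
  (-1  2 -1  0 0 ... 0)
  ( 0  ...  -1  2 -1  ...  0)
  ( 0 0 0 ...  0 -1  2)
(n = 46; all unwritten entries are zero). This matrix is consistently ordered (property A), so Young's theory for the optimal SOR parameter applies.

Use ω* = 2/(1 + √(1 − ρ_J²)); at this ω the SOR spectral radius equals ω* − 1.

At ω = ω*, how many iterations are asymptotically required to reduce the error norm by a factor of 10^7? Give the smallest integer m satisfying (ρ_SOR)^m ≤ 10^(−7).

m = 121

With n=46, ρ(Jacobi) = cos(π/47) = 0.9977669.
1 − cos²(π/47) = sin²(π/47) ⇒ √(1−ρ_J²) = sin(π/47) = 0.0667926.
Young: ω* = 2/(1+√(1−ρ_J²)) = 2/(1+0.0667926) = 2/1.0667926 = 1.8747787.
ρ_SOR = ω* − 1 ≈ 0.8747787.
For 7 digits: m = 7·ln10 / (−ln 0.8747787) = 16.1181/0.133784 = 120.479; round up → m = 121.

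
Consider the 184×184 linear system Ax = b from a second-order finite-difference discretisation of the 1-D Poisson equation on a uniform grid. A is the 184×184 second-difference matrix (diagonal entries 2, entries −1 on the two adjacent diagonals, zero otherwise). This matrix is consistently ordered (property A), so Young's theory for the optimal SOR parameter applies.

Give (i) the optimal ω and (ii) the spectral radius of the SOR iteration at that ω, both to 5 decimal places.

ω* = 1.96661, ρ_SOR = 0.96661

spectrum of D⁻¹(L+U) = {cos(kπ/185) : 1≤k≤184}; ρ_J = cos(π/185) = 0.99986.
√(1−ρ_J²) simplifies to sin(π/185) = 0.016981.
ω* = 2 / (1 + 0.016981) = 2 / 1.016981 ≈ 1.96661.
At ω = 1.96661 every |λ(B_ω)| = ω−1, so ρ_SOR = 0.96661.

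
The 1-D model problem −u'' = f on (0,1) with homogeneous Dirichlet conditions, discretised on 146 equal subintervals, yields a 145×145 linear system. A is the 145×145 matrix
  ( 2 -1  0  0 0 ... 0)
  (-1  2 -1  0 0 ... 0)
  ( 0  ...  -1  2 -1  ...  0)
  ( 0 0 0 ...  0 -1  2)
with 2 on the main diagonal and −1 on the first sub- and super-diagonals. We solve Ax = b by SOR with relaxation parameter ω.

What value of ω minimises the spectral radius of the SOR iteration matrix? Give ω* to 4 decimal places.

ω* = 1.9579

ρ_J = max_k |cos(kπ/146)| = cos(π/146) = 0.9998
root = sin(π/146) = 0.02152  (since 1−cos² = sin²).
ω* = 2/(1+0.02152) = 1.9579
and ρ(B_{ω*}) = 1.9579 − 1 = 0.9579.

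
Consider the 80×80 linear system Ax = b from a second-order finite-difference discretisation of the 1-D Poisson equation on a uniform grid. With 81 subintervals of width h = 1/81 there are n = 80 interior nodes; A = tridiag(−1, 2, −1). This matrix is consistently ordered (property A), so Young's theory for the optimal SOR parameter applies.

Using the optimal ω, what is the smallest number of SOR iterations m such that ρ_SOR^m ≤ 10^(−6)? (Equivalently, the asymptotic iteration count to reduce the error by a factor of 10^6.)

[ρ_J] n=80: ρ(B_J) = cos(π/(n+1)) = cos(π/81) = 0.9992480.
1 − cos²(π/81) = sin²(π/81) ⇒ √(1−ρ_J²) = sin(π/81) = 0.0387754.
ω* = 2 / (1 + 0.0387754) = 2 / 1.0387754 ≈ 1.9253440.
At ω = 1.9253440 every |λ(B_ω)| = ω−1, so ρ_SOR = 0.9253440.
Need (0.9253440)^m ≤ 10^(−6): m ≥ 6·ln10/|ln 0.9253440| = 13.8155/0.0775897 = 178.058 ⇒ m = 179.

m = 179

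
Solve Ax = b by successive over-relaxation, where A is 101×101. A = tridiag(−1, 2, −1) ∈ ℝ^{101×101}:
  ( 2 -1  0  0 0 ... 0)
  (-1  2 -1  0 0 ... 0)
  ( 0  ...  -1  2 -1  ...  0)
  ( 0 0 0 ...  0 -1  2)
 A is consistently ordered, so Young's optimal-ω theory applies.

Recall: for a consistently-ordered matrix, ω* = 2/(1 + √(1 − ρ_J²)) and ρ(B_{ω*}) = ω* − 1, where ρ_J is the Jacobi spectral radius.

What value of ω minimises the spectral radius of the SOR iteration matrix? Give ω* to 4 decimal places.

B_J for the 101×101 system has eigenvalues cos(kπ/102); ρ_J = cos(π/102) = 0.9995.
1 − cos²(π/102) = sin²(π/102) ⇒ √(1−ρ_J²) = sin(π/102) = 0.03080.
ω* = 2/(1+0.03080) = 1.9402
ρ_SOR = ω* − 1 = 1.9402 − 1 = 0.9402.

ω* = 1.9402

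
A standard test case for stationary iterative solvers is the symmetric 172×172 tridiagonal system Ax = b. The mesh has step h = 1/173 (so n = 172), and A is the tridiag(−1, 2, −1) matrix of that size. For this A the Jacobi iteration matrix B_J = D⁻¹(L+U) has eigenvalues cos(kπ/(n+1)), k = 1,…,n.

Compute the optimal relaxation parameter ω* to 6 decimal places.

ω* = 1.964331

½·tridiag(1,0,1) at n=172: λ_k = cos(kπ/173); max |λ| at k=1 ⇒ ρ_J = cos(π/173) ≈ 0.999835.
1 − cos²(π/173) = sin²(π/173) ⇒ √(1−ρ_J²) = sin(π/173) = 0.0181585.
ω* = 2 / (1 + 0.0181585) = 2 / 1.0181585 ≈ 1.964331.
Hence ρ(B_{ω*}) = 1.964331 − 1 = 0.964331.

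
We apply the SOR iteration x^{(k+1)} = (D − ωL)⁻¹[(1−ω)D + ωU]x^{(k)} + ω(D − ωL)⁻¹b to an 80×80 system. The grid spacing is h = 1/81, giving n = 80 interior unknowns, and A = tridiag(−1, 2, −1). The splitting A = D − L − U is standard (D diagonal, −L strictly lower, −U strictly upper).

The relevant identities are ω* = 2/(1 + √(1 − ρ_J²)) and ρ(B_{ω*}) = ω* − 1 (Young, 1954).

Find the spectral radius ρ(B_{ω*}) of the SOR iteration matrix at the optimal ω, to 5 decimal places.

ρ_SOR = 0.92534

[ρ_J] n=80: ρ(B_J) = cos(π/(n+1)) = cos(π/81) = 0.99925.
√(1 − cos²(π/81)) = sin(π/81) ≈ 0.038775.
ω* = 2 / (1 + 0.038775) = 2 / 1.038775 ≈ 1.92534.
ρ_SOR = ω* − 1 = 1.92534 − 1 = 0.92534.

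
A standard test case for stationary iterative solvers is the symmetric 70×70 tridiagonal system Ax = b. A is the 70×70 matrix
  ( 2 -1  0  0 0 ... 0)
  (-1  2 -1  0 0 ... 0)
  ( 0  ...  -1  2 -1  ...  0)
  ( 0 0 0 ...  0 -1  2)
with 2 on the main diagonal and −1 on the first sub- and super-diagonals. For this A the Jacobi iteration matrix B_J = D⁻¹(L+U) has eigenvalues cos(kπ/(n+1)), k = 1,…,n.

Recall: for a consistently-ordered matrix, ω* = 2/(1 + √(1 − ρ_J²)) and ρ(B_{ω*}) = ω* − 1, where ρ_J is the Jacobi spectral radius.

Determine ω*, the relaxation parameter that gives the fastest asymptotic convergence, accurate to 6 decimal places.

ω* = 1.915281

spectrum of D⁻¹(L+U) = {cos(kπ/71) : 1≤k≤70}; ρ_J = cos(π/71) = 0.999021.
√(1 − cos²(π/71)) = sin(π/71) ≈ 0.0442333.
Young: ω* = 2/(1+√(1−ρ_J²)) = 2/(1+0.0442333) = 2/1.0442333 = 1.915281.
and ρ(B_{ω*}) = 1.915281 − 1 = 0.915281.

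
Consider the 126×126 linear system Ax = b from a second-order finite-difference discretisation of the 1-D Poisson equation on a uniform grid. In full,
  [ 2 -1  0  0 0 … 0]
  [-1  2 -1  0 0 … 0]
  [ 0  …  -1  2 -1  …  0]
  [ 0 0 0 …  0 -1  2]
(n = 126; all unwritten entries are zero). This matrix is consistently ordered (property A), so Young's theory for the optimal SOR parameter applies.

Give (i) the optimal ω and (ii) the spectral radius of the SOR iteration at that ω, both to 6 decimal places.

B_J for the 126×126 system has eigenvalues cos(kπ/127); ρ_J = cos(π/127) = 0.999694.
root = sin(π/127) = 0.0247344  (since 1−cos² = sin²).
ω* = 2/(1 + 0.0247344) = 2/1.0247344 = 1.951725.
Hence ρ(B_{ω*}) = 1.951725 − 1 = 0.951725.

ω* = 1.951725, ρ_SOR = 0.951725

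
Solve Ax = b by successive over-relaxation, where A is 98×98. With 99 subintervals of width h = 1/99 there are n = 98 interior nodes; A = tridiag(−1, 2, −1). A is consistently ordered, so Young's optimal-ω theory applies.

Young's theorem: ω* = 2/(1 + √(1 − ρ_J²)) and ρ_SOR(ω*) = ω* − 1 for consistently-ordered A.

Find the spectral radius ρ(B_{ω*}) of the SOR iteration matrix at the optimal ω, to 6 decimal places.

½·tridiag(1,0,1) at n=98: λ_k = cos(kπ/99); max |λ| at k=1 ⇒ ρ_J = cos(π/99) ≈ 0.999497.
√(1−ρ_J²) = |sin(π/99)| = 0.0317279
ω* = 2/(1+0.0317279) = 1.938496
[ρ_SOR] ω* − 1 = 0.938496.

ρ_SOR = 0.938496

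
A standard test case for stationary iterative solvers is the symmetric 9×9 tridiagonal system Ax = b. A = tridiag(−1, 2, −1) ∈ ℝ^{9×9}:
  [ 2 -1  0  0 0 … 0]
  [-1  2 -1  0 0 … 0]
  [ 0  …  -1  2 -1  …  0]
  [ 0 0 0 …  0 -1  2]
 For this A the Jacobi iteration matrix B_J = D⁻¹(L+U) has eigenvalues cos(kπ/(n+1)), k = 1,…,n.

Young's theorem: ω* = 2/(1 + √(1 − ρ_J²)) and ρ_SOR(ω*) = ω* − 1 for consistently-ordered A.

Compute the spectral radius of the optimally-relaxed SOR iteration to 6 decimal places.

B_J for the 9×9 system has eigenvalues cos(kπ/10); ρ_J = cos(π/10) = 0.951057.
1 − cos²(π/10) = sin²(π/10) ⇒ √(1−ρ_J²) = sin(π/10) = 0.3090170.
Then 2/(1+√(1−ρ_J²)) = 2/(1+0.3090170); ω* = 2/1.3090170 = 1.527864.
[ρ_SOR] ω* − 1 = 0.527864.

ρ_SOR = 0.527864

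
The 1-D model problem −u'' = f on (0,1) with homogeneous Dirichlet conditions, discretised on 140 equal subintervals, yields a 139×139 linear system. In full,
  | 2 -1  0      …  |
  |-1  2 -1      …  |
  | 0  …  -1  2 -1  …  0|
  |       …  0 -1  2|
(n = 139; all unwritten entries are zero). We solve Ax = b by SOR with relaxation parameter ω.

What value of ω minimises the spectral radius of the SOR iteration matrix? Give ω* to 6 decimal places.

ω* = 1.956109

spectrum of D⁻¹(L+U) = {cos(kπ/140) : 1≤k≤139}; ρ_J = cos(π/140) = 0.999748.
1 − cos²(π/140) = sin²(π/140) ⇒ √(1−ρ_J²) = sin(π/140) = 0.0224381.
ω* = 2 / (1 + 0.0224381) = 2 / 1.0224381 ≈ 1.956109.
Hence ρ(B_{ω*}) = 1.956109 − 1 = 0.956109.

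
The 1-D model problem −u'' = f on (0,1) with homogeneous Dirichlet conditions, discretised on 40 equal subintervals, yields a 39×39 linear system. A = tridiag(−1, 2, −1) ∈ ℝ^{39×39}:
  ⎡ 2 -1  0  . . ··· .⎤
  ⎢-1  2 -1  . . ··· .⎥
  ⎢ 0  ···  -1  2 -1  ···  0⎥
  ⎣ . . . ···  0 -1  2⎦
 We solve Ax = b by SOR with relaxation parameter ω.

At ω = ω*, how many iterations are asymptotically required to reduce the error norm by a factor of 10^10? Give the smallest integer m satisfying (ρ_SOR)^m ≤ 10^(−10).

m = 147

[ρ_J] n=39: ρ(B_J) = cos(π/(n+1)) = cos(π/40) = 0.9969173.
1 − cos²(π/40) = sin²(π/40) ⇒ √(1−ρ_J²) = sin(π/40) = 0.0784591.
ω* = 2 / (1 + 0.0784591) = 2 / 1.0784591 ≈ 1.8544978.
ρ_SOR = ω* − 1 ≈ 0.8544978.
10·ln10 = 23.0259; −ln(0.8544978) = 0.157241; m = ⌈23.0259/0.157241⌉ = ⌈146.437⌉ = 147.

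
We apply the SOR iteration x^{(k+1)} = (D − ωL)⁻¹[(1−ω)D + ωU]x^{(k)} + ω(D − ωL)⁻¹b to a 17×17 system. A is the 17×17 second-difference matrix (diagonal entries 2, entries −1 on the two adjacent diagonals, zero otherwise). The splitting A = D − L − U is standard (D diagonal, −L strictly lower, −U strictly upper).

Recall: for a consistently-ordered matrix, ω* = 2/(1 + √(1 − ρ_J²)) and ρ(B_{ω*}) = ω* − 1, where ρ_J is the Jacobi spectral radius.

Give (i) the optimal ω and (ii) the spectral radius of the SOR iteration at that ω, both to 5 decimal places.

ω* = 1.70409, ρ_SOR = 0.70409

ρ_J = max_k |cos(kπ/18)| = cos(π/18) = 0.98481
√(1−ρ_J²) = |sin(π/18)| = 0.173648
ω* = 2/(1+0.173648) = 1.70409
ρ_SOR = ω* − 1 = 1.70409 − 1 = 0.70409.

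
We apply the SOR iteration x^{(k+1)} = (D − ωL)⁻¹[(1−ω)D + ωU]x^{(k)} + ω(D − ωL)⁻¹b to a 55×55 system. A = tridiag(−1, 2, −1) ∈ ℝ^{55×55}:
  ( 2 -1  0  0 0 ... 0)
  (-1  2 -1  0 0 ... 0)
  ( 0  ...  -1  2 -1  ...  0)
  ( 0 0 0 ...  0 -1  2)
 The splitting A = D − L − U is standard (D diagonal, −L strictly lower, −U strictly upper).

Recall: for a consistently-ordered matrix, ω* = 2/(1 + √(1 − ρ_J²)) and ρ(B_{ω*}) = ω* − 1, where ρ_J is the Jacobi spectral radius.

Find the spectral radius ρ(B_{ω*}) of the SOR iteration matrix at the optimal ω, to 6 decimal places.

B_J for the 55×55 system has eigenvalues cos(kπ/56); ρ_J = cos(π/56) = 0.998427.
√(1−ρ_J²) simplifies to sin(π/56) = 0.0560704.
ω* = 2/(1 + 0.0560704) = 2/1.0560704 = 1.893813.
[ρ_SOR] ω* − 1 = 0.893813.

ρ_SOR = 0.893813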